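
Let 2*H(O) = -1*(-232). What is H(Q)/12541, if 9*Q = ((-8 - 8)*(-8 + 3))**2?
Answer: 116/12541 ≈ 0.0092497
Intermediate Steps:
Q = 6400/9 (Q = ((-8 - 8)*(-8 + 3))**2/9 = (-16*(-5))**2/9 = (1/9)*80**2 = (1/9)*6400 = 6400/9 ≈ 711.11)
H(O) = 116 (H(O) = (-1*(-232))/2 = (1/2)*232 = 116)
H(Q)/12541 = 116/12541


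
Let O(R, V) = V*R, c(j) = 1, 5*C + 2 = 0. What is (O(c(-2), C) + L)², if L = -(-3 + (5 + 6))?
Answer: 1764/25 ≈ 70.560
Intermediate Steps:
C = -⅖ (C = -⅖ + (⅕)*0 = -⅖ + 0 = -⅖ ≈ -0.40000)
O(R, V) = R*V
L = -8 (L = -(-3 + 11) = -1*8 = -8)
(O(c(-2), C) + L)² = (1*(-⅖) - 8)² = (-⅖ - 8)² = (-42/5)² = 1764/25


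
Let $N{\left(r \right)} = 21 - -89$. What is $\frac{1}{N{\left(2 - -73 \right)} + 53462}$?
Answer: $\frac{1}{53572} \approx 1.8666 \cdot 10^{-5}$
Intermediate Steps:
$N{\left(r \right)} = 110$ ($N{\left(r \right)} = 21 + 89 = 110$)
$\frac{1}{N{\left(2 - -73 \right)} + 53462} = \frac{1}{110 + 53462} = \frac{1}{53572}$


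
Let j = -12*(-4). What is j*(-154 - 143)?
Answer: -14256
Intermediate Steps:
j = 48
j*(-154 - 143) = 48*(-154 - 143) = 48*(-297) = -14256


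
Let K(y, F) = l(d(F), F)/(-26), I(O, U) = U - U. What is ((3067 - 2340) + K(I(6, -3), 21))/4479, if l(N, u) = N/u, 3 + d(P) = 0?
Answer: 44105/271726 ≈ 0.16231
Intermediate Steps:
I(O, U) = 0
d(P) = -3 (d(P) = -3 + 0 = -3)
K(y, F) = 3/(26*F) (K(y, F) = -3/F/(-26) = -3/F*(-1/26) = 3/(26*F))
((3067 - 2340) + K(I(6, -3), 21))/4479 = ((3067 - 2340) + (3/26)/21)/4479 = (727 + (3/26)*(1/21))*(1/4479) = (727 + 1/182)*(1/4479) = (132315/182)*(1/4479) = 44105/271726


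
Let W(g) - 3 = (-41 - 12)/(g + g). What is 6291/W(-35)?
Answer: 440370/263 ≈ 1674.4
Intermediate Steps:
W(g) = 3 - 53/(2*g) (W(g) = 3 + (-41 - 12)/(g + g) = 3 - 53*1/(2*g) = 3 - 53/(2*g))
6291/W(-35) = 6291/(3 - 53/2/(-35)) = 6291/(3 - 53/2*(-1/35)) = 6291/(3 + 53/70) = 6291/(263/70) = 6291*(70/263) = 440370/263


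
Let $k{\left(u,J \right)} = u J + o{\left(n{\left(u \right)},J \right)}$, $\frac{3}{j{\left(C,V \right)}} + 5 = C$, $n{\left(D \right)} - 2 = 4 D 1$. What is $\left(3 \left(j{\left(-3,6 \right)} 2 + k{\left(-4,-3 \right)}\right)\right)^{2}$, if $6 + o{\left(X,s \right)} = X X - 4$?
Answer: $\frac{5602689}{16} \approx 3.5017 \cdot 10^{5}$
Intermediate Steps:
$n{\left(D \right)} = 2 + 4 D$ ($n{\left(D \right)} = 2 + 4 D 1 = 2 + 4 D$)
$o{\left(X,s \right)} = -10 + X^{2}$ ($o{\left(X,s \right)} = -6 + \left(X X - 4\right) = -6 + \left(X^{2} - 4\right) = -6 + \left(-4 + X^{2}\right) = -10 + X^{2}$)
$j{\left(C,V \right)} = \frac{3}{-5 + C}$
$k{\left(u,J \right)} = -10 + \left(2 + 4 u\right)^{2} + J u$ ($k{\left(u,J \right)} = u J + \left(-10 + \left(2 + 4 u\right)^{2}\right) = J u + \left(-10 + \left(2 + 4 u\right)^{2}\right) = -10 + \left(2 + 4 u\right)^{2} + J u$)
$\left(3 \left(j{\left(-3,6 \right)} 2 + k{\left(-4,-3 \right)}\right)\right)^{2} = \left(3 \left(\frac{3}{-5 - 3} \cdot 2 - \left(-2 - 4 \left(1 + 2 \left(-4\right)\right)^{2}\right)\right)\right)^{2} = \left(3 \left(\frac{3}{-8} \cdot 2 + \left(-10 + 4 \left(1 - 8\right)^{2} + 12\right)\right)\right)^{2} = \left(3 \left(3 \left(- \frac{1}{8}\right) 2 + \left(-10 + 4 \left(-7\right)^{2} + 12\right)\right)\right)^{2} = \left(3 \left(\left(- \frac{3}{8}\right) 2 + \left(-10 + 4 \cdot 49 + 12\right)\right)\right)^{2} = \left(3 \left(- \frac{3}{4} + \left(-10 + 196 + 12\right)\right)\right)^{2} = \left(3 \left(- \frac{3}{4} + 198\right)\right)^{2} = \left(3 \cdot \frac{789}{4}\right)^{2} = \left(\frac{2367}{4}\right)^{2} = \frac{5602689}{16}$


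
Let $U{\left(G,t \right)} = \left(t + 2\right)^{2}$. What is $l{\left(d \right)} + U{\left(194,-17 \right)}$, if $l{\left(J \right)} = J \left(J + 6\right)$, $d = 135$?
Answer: $19260$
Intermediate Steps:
$l{\left(J \right)} = J \left(6 + J\right)$
$U{\left(G,t \right)} = \left(2 + t\right)^{2}$
$l{\left(d \right)} + U{\left(194,-17 \right)} = 135 \left(6 + 135\right) + \left(2 - 17\right)^{2} = 135 \cdot 141 + \left(-15\right)^{2} = 19035 + 225 = 19260$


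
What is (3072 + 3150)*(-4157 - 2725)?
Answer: -42819804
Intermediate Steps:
(3072 + 3150)*(-4157 - 2725) = 6222*(-6882) = -42819804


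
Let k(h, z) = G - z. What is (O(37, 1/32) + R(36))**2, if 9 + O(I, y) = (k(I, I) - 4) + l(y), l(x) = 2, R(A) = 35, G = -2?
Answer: 225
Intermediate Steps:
k(h, z) = -2 - z
O(I, y) = -13 - I (O(I, y) = -9 + (((-2 - I) - 4) + 2) = -9 + ((-6 - I) + 2) = -9 + (-4 - I) = -13 - I)
(O(37, 1/32) + R(36))**2 = ((-13 - 1*37) + 35)**2 = ((-13 - 37) + 35)**2 = (-50 + 35)**2 = (-15)**2 = 225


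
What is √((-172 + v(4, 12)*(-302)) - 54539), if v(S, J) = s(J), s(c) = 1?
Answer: I*√55013 ≈ 234.55*I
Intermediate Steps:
v(S, J) = 1
√((-172 + v(4, 12)*(-302)) - 54539) = √((-172 + 1*(-302)) - 54539) = √((-172 - 302) - 54539) = √(-474 - 54539) = √(-55013) = I*√55013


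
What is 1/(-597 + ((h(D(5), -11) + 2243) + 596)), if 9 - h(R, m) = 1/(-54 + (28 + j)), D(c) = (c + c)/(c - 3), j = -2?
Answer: 28/63029 ≈ 0.00044424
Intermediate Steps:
D(c) = 2*c/(-3 + c) (D(c) = (2*c)/(-3 + c) = 2*c/(-3 + c))
h(R, m) = 253/28 (h(R, m) = 9 - 1/(-54 + (28 - 2)) = 9 - 1/(-54 + 26) = 9 - 1/(-28) = 9 - 1*(-1/28) = 9 + 1/28 = 253/28)
1/(-597 + ((h(D(5), -11) + 2243) + 596)) = 1/(-597 + ((253/28 + 2243) + 596)) = 1/(-597 + (63057/28 + 596)) = 1/(-597 + 79745/28) = 1/(63029/28) = 28/63029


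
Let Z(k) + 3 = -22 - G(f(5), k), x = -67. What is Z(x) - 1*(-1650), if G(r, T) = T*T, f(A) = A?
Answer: -2864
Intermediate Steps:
G(r, T) = T²
Z(k) = -25 - k² (Z(k) = -3 + (-22 - k²) = -25 - k²)
Z(x) - 1*(-1650) = (-25 - 1*(-67)²) - 1*(-1650) = (-25 - 1*4489) + 1650 = (-25 - 4489) + 1650 = -4514 + 1650 = -2864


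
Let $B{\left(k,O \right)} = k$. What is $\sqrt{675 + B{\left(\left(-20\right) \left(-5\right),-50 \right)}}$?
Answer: $5 \sqrt{31} \approx 27.839$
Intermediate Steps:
$\sqrt{675 + B{\left(\left(-20\right) \left(-5\right),-50 \right)}} = \sqrt{675 - -100} = \sqrt{675 + 100} = \sqrt{775} = 5 \sqrt{31}$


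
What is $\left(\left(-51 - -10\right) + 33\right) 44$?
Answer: $-352$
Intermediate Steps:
$\left(\left(-51 - -10\right) + 33\right) 44 = \left(\left(-51 + 10\right) + 33\right) 44 = \left(-41 + 33\right) 44 = \left(-8\right) 44 = -352$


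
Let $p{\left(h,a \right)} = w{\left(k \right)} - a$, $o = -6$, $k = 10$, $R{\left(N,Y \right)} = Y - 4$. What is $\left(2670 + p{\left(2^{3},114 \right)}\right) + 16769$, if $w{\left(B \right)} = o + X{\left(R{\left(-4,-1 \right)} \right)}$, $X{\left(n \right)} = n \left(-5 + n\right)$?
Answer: $19369$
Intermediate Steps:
$R{\left(N,Y \right)} = -4 + Y$
$w{\left(B \right)} = 44$ ($w{\left(B \right)} = -6 + \left(-4 - 1\right) \left(-5 - 5\right) = -6 - 5 \left(-5 - 5\right) = -6 - -50 = -6 + 50 = 44$)
$p{\left(h,a \right)} = 44 - a$
$\left(2670 + p{\left(2^{3},114 \right)}\right) + 16769 = \left(2670 + \left(44 - 114\right)\right) + 16769 = \left(2670 - 70\right) + 16769 = 2600 + 16769 = 19369$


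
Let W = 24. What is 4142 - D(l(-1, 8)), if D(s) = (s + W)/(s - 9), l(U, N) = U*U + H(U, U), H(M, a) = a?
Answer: 12434/3 ≈ 4144.7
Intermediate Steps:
l(U, N) = U + U² (l(U, N) = U*U + U = U² + U = U + U²)
D(s) = (24 + s)/(-9 + s) (D(s) = (s + 24)/(s - 9) = (24 + s)/(-9 + s))
4142 - D(l(-1, 8)) = 4142 - (24 - (1 - 1))/(-9 - (1 - 1)) = 4142 - (24 - 1*0)/(-9 - 1*0) = 4142 - (24 + 0)/(-9 + 0) = 4142 - 24/(-9) = 4142 - (-1)*24/9 = 4142 - 1*(-8/3) = 4142 + 8/3 = 12434/3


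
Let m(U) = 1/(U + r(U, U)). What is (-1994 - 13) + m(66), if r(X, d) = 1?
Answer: -134468/67 ≈ -2007.0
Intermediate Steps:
m(U) = 1/(1 + U) (m(U) = 1/(U + 1) = 1/(1 + U))
(-1994 - 13) + m(66) = (-1994 - 13) + 1/(1 + 66) = -2007 + 1/67 = -134468/67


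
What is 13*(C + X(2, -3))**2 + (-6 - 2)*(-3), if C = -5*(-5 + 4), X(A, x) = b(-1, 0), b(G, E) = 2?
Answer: 661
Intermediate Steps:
X(A, x) = 2
C = 5 (C = -5*(-1) = 5)
13*(C + X(2, -3))**2 + (-6 - 2)*(-3) = 13*(5 + 2)**2 + (-6 - 2)*(-3) = 13*7**2 - 8*(-3) = 13*49 + 24 = 637 + 24 = 661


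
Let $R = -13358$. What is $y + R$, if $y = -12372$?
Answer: $-25730$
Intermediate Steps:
$y + R = -12372 - 13358 = -25730$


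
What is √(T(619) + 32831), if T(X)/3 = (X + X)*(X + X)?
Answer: √4630763 ≈ 2151.9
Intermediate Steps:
T(X) = 12*X² (T(X) = 3*((X + X)*(X + X)) = 3*((2*X)*(2*X)) = 3*(4*X²) = 12*X²)
√(T(619) + 32831) = √(12*619² + 32831) = √(12*383161 + 32831) = √(4597932 + 32831) = √4630763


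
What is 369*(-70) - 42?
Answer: -25872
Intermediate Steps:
369*(-70) - 42 = -25830 - 42 = -25872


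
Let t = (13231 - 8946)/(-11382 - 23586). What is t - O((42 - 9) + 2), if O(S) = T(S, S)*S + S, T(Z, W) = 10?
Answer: -13466965/34968 ≈ -385.12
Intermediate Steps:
t = -4285/34968 (t = 4285/(-34968) = 4285*(-1/34968) = -4285/34968 ≈ -0.12254)
O(S) = 11*S (O(S) = 10*S + S = 11*S)
t - O((42 - 9) + 2) = -4285/34968 - 11*((42 - 9) + 2) = -4285/34968 - 11*(33 + 2) = -4285/34968 - 11*35 = -4285/34968 - 1*385 = -4285/34968 - 385 = -13466965/34968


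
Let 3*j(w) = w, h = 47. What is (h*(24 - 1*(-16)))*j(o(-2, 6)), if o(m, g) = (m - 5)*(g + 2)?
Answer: -105280/3 ≈ -35093.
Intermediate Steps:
o(m, g) = (-5 + m)*(2 + g)
j(w) = w/3
(h*(24 - 1*(-16)))*j(o(-2, 6)) = (47*(24 - 1*(-16)))*((-10 - 5*6 + 2*(-2) + 6*(-2))/3) = (47*(24 + 16))*((-10 - 30 - 4 - 12)/3) = (47*40)*((⅓)*(-56)) = 1880*(-56/3) = -105280/3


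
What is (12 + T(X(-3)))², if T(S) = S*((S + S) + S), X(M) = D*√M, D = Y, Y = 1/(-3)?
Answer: 121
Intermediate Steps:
Y = -⅓ ≈ -0.33333
D = -⅓ ≈ -0.33333
X(M) = -√M/3
T(S) = 3*S² (T(S) = S*(2*S + S) = S*(3*S) = 3*S²)
(12 + T(X(-3)))² = (12 + 3*(-I*√3/3)²)² = (12 + 3*(-⅓))² = (12 - 1)² = 11² = 121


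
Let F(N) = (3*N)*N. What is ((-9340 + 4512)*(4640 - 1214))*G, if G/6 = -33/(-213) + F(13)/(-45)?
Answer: 5513886624/5 ≈ 1.1028e+9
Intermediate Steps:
F(N) = 3*N²
G = -23668/355 (G = 6*(-33/(-213) + (3*13²)/(-45)) = 6*(-33*(-1/213) + (3*169)*(-1/45)) = 6*(11/71 + 507*(-1/45)) = 6*(11/71 - 169/15) = 6*(-11834/1065) = -23668/355 ≈ -66.670)
((-9340 + 4512)*(4640 - 1214))*G = ((-9340 + 4512)*(4640 - 1214))*(-23668/355) = -4828*3426*(-23668/355) = -16540728*(-23668/355) = 5513886624/5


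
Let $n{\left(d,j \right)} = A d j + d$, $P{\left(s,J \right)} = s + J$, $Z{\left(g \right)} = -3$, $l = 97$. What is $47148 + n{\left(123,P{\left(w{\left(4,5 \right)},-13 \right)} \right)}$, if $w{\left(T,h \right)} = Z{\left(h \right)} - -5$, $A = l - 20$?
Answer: $-56910$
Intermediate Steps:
$A = 77$ ($A = 97 - 20 = 77$)
$w{\left(T,h \right)} = 2$ ($w{\left(T,h \right)} = -3 - -5 = -3 + 5 = 2$)
$P{\left(s,J \right)} = J + s$
$n{\left(d,j \right)} = d + 77 d j$ ($n{\left(d,j \right)} = 77 d j + d = d + 77 d j$)
$47148 + n{\left(123,P{\left(w{\left(4,5 \right)},-13 \right)} \right)} = 47148 + 123 \left(1 + 77 \left(-13 + 2\right)\right) = 47148 + 123 \left(1 + 77 \left(-11\right)\right) = 47148 + 123 \left(1 - 847\right) = 47148 + 123 \left(-846\right) = 47148 - 104058 = -56910$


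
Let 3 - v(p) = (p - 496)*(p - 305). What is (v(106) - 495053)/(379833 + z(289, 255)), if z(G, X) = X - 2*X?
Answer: -286330/189789 ≈ -1.5087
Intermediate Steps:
z(G, X) = -X
v(p) = 3 - (-496 + p)*(-305 + p) (v(p) = 3 - (p - 496)*(p - 305) = 3 - (-496 + p)*(-305 + p))
(v(106) - 495053)/(379833 + z(289, 255)) = ((-151277 - 1*106² + 801*106) - 495053)/(379833 - 1*255) = ((-151277 - 1*11236 + 84906) - 495053)/(379833 - 255) = ((-151277 - 11236 + 84906) - 495053)/379578 = (-77607 - 495053)*(1/379578) = -572660*1/379578 = -286330/189789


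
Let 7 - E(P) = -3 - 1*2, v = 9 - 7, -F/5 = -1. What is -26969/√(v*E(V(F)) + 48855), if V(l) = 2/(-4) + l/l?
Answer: -26969*√5431/16293 ≈ -121.98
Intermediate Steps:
F = 5 (F = -5*(-1) = 5)
v = 2
V(l) = ½ (V(l) = 2*(-¼) + 1 = -½ + 1 = ½)
E(P) = 12 (E(P) = 7 - (-3 - 1*2) = 7 - (-3 - 2) = 7 - 1*(-5) = 7 + 5 = 12)
-26969/√(v*E(V(F)) + 48855) = -26969/√(2*12 + 48855) = -26969/√(24 + 48855) = -26969*√5431/16293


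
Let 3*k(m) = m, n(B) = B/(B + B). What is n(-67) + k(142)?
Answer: 287/6 ≈ 47.833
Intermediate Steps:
n(B) = ½ (n(B) = B/((2*B)) = (1/(2*B))*B = ½)
k(m) = m/3
n(-67) + k(142) = ½ + (⅓)*142 = ½ + 142/3 = 287/6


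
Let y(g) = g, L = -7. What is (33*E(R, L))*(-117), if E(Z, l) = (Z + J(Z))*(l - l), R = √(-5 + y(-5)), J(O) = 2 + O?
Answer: 0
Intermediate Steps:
R = I*√10 (R = √(-5 - 5) = √(-10) = I*√10 ≈ 3.1623*I)
E(Z, l) = 0 (E(Z, l) = (Z + (2 + Z))*(l - l) = (2 + 2*Z)*0 = 0)
(33*E(R, L))*(-117) = (33*0)*(-117) = 0*(-117) = 0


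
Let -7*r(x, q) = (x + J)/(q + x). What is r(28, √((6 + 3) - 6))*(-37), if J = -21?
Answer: 1036/781 - 37*√3/781 ≈ 1.2444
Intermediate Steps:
r(x, q) = -(-21 + x)/(7*(q + x)) (r(x, q) = -(x - 21)/(7*(q + x)) = -(-21 + x)/(7*(q + x)))
r(28, √((6 + 3) - 6))*(-37) = ((3 - ⅐*28)/(√((6 + 3) - 6) + 28))*(-37) = ((3 - 4)/(√(9 - 6) + 28))*(-37) = (-1/(√3 + 28))*(-37) = (-1/(28 + √3))*(-37) = -1/(28 + √3)*(-37) = 37/(28 + √3)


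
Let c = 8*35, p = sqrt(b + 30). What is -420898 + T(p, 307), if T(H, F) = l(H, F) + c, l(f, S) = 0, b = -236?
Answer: -420618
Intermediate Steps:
p = I*sqrt(206) (p = sqrt(-236 + 30) = sqrt(-206) = I*sqrt(206) ≈ 14.353*I)
c = 280
T(H, F) = 280 (T(H, F) = 0 + 280 = 280)
-420898 + T(p, 307) = -420898 + 280 = -420618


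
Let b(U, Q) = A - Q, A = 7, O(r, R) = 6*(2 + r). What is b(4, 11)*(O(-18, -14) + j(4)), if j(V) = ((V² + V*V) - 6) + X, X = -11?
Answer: 324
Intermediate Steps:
O(r, R) = 12 + 6*r
b(U, Q) = 7 - Q
j(V) = -17 + 2*V² (j(V) = ((V² + V*V) - 6) - 11 = ((V² + V²) - 6) - 11 = (2*V² - 6) - 11 = (-6 + 2*V²) - 11 = -17 + 2*V²)
b(4, 11)*(O(-18, -14) + j(4)) = (7 - 1*11)*((12 + 6*(-18)) + (-17 + 2*4²)) = (7 - 11)*((12 - 108) + (-17 + 2*16)) = -4*(-96 + (-17 + 32)) = -4*(-96 + 15) = -4*(-81) = 324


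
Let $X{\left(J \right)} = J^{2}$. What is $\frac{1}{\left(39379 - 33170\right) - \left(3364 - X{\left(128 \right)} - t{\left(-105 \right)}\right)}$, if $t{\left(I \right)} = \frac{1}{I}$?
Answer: $\frac{105}{2019044} \approx 5.2005 \cdot 10^{-5}$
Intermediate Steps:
$\frac{1}{\left(39379 - 33170\right) - \left(3364 - X{\left(128 \right)} - t{\left(-105 \right)}\right)} = \frac{1}{\left(39379 - 33170\right) + \left(\left(\frac{1}{-105} + 128^{2}\right) - 3364\right)} = \frac{1}{\left(39379 - 33170\right) + \left(\left(- \frac{1}{105} + 16384\right) - 3364\right)} = \frac{1}{6209 + \left(\frac{1720319}{105} - 3364\right)} = \frac{1}{6209 + \frac{1367099}{105}} = \frac{1}{\frac{2019044}{105}} = \frac{105}{2019044}$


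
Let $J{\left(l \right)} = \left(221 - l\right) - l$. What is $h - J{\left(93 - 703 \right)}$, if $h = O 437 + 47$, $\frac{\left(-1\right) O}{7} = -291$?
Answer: $888775$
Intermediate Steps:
$O = 2037$ ($O = \left(-7\right) \left(-291\right) = 2037$)
$h = 890216$ ($h = 2037 \cdot 437 + 47 = 890169 + 47 = 890216$)
$J{\left(l \right)} = 221 - 2 l$
$h - J{\left(93 - 703 \right)} = 890216 - \left(221 - 2 \left(93 - 703\right)\right) = 890216 - \left(221 - -1220\right) = 890216 - \left(221 + 1220\right) = 890216 - 1441 = 888775$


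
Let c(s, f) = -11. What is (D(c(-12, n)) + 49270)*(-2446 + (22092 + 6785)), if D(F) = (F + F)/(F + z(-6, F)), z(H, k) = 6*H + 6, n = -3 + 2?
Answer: 53393051652/41 ≈ 1.3023e+9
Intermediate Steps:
n = -1
z(H, k) = 6 + 6*H
D(F) = 2*F/(-30 + F) (D(F) = (F + F)/(F + (6 + 6*(-6))) = (2*F)/(F + (6 - 36)) = (2*F)/(F - 30) = (2*F)/(-30 + F) = 2*F/(-30 + F))
(D(c(-12, n)) + 49270)*(-2446 + (22092 + 6785)) = (2*(-11)/(-30 - 11) + 49270)*(-2446 + (22092 + 6785)) = (2*(-11)/(-41) + 49270)*(-2446 + 28877) = (2*(-11)*(-1/41) + 49270)*26431 = (22/41 + 49270)*26431 = (2020092/41)*26431 = 53393051652/41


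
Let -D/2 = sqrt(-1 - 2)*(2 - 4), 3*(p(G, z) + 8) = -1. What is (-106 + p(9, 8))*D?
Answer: -1372*I*sqrt(3)/3 ≈ -792.13*I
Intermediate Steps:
p(G, z) = -25/3 (p(G, z) = -8 + (1/3)*(-1) = -8 - 1/3 = -25/3)
D = 4*I*sqrt(3) (D = -2*sqrt(-1 - 2)*(2 - 4) = -2*sqrt(-3)*(-2) = -2*I*sqrt(3)*(-2) = -(-4)*I*sqrt(3) = 4*I*sqrt(3) ≈ 6.9282*I)
(-106 + p(9, 8))*D = (-106 - 25/3)*(4*I*sqrt(3)) = -1372*I*sqrt(3)/3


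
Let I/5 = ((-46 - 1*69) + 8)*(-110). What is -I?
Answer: -58850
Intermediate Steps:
I = 58850 (I = 5*(((-46 - 1*69) + 8)*(-110)) = 5*(((-46 - 69) + 8)*(-110)) = 5*((-115 + 8)*(-110)) = 5*(-107*(-110)) = 5*11770 = 58850)
-I = -1*58850 = -58850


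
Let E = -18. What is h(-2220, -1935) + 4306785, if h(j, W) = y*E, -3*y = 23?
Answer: 4306923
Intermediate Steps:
y = -23/3 (y = -⅓*23 = -23/3 ≈ -7.6667)
h(j, W) = 138 (h(j, W) = -23/3*(-18) = 138)
h(-2220, -1935) + 4306785 = 138 + 4306785 = 4306923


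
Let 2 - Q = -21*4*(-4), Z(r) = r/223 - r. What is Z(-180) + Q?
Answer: -34522/223 ≈ -154.81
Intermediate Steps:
Z(r) = -222*r/223 (Z(r) = r*(1/223) - r = r/223 - r = -222*r/223)
Q = -334 (Q = 2 - (-21*4)*(-4) = 2 - (-84)*(-4) = 2 - 1*336 = 2 - 336 = -334)
Z(-180) + Q = -222/223*(-180) - 334 = 39960/223 - 334 = -34522/223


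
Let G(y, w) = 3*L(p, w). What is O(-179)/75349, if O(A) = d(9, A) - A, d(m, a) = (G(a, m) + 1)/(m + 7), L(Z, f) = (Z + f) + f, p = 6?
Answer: 2937/1205584 ≈ 0.0024362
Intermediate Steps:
L(Z, f) = Z + 2*f
G(y, w) = 18 + 6*w (G(y, w) = 3*(6 + 2*w) = 18 + 6*w)
d(m, a) = (19 + 6*m)/(7 + m) (d(m, a) = ((18 + 6*m) + 1)/(m + 7) = (19 + 6*m)/(7 + m))
O(A) = 73/16 - A (O(A) = (19 + 6*9)/(7 + 9) - A = (19 + 54)/16 - A = (1/16)*73 - A = 73/16 - A)
O(-179)/75349 = (73/16 - 1*(-179))/75349 = (73/16 + 179)*(1/75349) = (2937/16)*(1/75349) = 2937/1205584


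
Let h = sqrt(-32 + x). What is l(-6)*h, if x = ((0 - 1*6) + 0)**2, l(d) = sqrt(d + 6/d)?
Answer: 2*I*sqrt(7) ≈ 5.2915*I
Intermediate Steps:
x = 36 (x = ((0 - 6) + 0)**2 = (-6 + 0)**2 = (-6)**2 = 36)
h = 2 (h = sqrt(-32 + 36) = sqrt(4) = 2)
l(-6)*h = sqrt(-6 + 6/(-6))*2 = sqrt(-6 + 6*(-1/6))*2 = sqrt(-6 - 1)*2 = sqrt(-7)*2 = (I*sqrt(7))*2 = 2*I*sqrt(7)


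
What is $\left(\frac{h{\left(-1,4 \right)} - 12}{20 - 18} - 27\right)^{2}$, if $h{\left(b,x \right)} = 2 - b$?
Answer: $\frac{3969}{4} \approx 992.25$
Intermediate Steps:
$\left(\frac{h{\left(-1,4 \right)} - 12}{20 - 18} - 27\right)^{2} = \left(\frac{\left(2 - -1\right) - 12}{20 - 18} - 27\right)^{2} = \left(\frac{\left(2 + 1\right) - 12}{2} - 27\right)^{2} = \left(\left(3 - 12\right) \frac{1}{2} - 27\right)^{2} = \left(\left(-9\right) \frac{1}{2} - 27\right)^{2} = \left(- \frac{9}{2} - 27\right)^{2} = \left(- \frac{63}{2}\right)^{2} = \frac{3969}{4}$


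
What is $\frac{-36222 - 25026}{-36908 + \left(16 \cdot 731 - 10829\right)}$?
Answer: $\frac{61248}{36041} \approx 1.6994$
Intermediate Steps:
$\frac{-36222 - 25026}{-36908 + \left(16 \cdot 731 - 10829\right)} = - \frac{61248}{-36908 + \left(11696 - 10829\right)} = - \frac{61248}{-36908 + 867} = - \frac{61248}{-36041} = \left(-61248\right) \left(- \frac{1}{36041}\right) = \frac{61248}{36041}$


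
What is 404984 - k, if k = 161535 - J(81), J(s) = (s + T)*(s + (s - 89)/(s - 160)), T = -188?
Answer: 18546922/79 ≈ 2.3477e+5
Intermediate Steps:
J(s) = (-188 + s)*(s + (-89 + s)/(-160 + s)) (J(s) = (s - 188)*(s + (s - 89)/(s - 160)) = (-188 + s)*(s + (-89 + s)/(-160 + s)))
k = 13446814/79 (k = 161535 - (16732 + 81**3 - 347*81**2 + 29803*81)/(-160 + 81) = 161535 - (16732 + 531441 - 347*6561 + 2414043)/(-79) = 161535 - (-1)*(16732 + 531441 - 2276667 + 2414043)/79 = 161535 - (-1)*685549/79 = 161535 - 1*(-685549/79) = 161535 + 685549/79 = 13446814/79 ≈ 1.7021e+5)
404984 - k = 404984 - 1*13446814/79 = 404984 - 13446814/79 = 18546922/79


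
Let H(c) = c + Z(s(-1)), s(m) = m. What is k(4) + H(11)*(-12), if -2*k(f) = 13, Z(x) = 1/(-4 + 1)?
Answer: -269/2 ≈ -134.50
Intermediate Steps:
Z(x) = -⅓ (Z(x) = 1/(-3) = -⅓)
k(f) = -13/2 (k(f) = -½*13 = -13/2)
H(c) = -⅓ + c (H(c) = c - ⅓ = -⅓ + c)
k(4) + H(11)*(-12) = -13/2 + (-⅓ + 11)*(-12) = -13/2 + (32/3)*(-12) = -13/2 - 128 = -269/2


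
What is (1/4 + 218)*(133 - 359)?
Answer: -98649/2 ≈ -49325.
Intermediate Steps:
(1/4 + 218)*(133 - 359) = (¼ + 218)*(-226) = (873/4)*(-226) = -98649/2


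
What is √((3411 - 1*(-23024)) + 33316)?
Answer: 3*√6639 ≈ 244.44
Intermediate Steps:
√((3411 - 1*(-23024)) + 33316) = √((3411 + 23024) + 33316) = √(26435 + 33316) = √59751 = 3*√6639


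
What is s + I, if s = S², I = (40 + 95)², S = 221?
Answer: 67066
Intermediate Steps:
I = 18225 (I = 135² = 18225)
s = 48841 (s = 221² = 48841)
s + I = 48841 + 18225 = 67066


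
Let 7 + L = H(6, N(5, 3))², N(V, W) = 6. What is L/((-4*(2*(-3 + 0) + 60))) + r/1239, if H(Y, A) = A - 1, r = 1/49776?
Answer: -5139371/61672464 ≈ -0.083333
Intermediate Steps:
r = 1/49776 ≈ 2.0090e-5
H(Y, A) = -1 + A
L = 18 (L = -7 + (-1 + 6)² = -7 + 5² = -7 + 25 = 18)
L/((-4*(2*(-3 + 0) + 60))) + r/1239 = 18/((-4*(2*(-3 + 0) + 60))) + (1/49776)/1239 = 18/((-4*(2*(-3) + 60))) + (1/49776)*(1/1239) = 18/((-4*(-6 + 60))) + 1/61672464 = 18/((-4*54)) + 1/61672464 = 18/(-216) + 1/61672464 = 18*(-1/216) + 1/61672464 = -1/12 + 1/61672464 = -5139371/61672464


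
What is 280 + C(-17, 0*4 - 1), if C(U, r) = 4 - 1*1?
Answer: 283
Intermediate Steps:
C(U, r) = 3 (C(U, r) = 4 - 1 = 3)
280 + C(-17, 0*4 - 1) = 280 + 3 = 283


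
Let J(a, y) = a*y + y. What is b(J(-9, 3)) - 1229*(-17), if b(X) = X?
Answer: 20869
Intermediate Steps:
J(a, y) = y + a*y
b(J(-9, 3)) - 1229*(-17) = 3*(1 - 9) - 1229*(-17) = 3*(-8) - 1*(-20893) = -24 + 20893 = 20869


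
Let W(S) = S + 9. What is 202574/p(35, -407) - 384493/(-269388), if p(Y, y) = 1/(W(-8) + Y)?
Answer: 1964556554125/269388 ≈ 7.2927e+6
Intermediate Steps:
W(S) = 9 + S
p(Y, y) = 1/(1 + Y) (p(Y, y) = 1/((9 - 8) + Y) = 1/(1 + Y))
202574/p(35, -407) - 384493/(-269388) = 202574/(1/(1 + 35)) - 384493/(-269388) = 202574/(1/36) - 384493*(-1/269388) = 202574/(1/36) + 384493/269388 = 202574*36 + 384493/269388 = 7292664 + 384493/269388 = 1964556554125/269388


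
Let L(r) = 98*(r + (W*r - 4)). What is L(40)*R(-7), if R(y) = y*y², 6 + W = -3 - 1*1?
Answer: 12235496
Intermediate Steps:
W = -10 (W = -6 + (-3 - 1*1) = -6 + (-3 - 1) = -6 - 4 = -10)
R(y) = y³
L(r) = -392 - 882*r (L(r) = 98*(r + (-10*r - 4)) = 98*(r + (-4 - 10*r)) = 98*(-4 - 9*r) = -392 - 882*r)
L(40)*R(-7) = (-392 - 882*40)*(-7)³ = (-392 - 35280)*(-343) = -35672*(-343) = 12235496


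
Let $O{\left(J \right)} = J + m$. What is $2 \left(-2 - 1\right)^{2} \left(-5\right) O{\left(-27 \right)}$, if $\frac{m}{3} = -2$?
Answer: $2970$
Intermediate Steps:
$m = -6$ ($m = 3 \left(-2\right) = -6$)
$O{\left(J \right)} = -6 + J$ ($O{\left(J \right)} = J - 6 = -6 + J$)
$2 \left(-2 - 1\right)^{2} \left(-5\right) O{\left(-27 \right)} = 2 \left(-2 - 1\right)^{2} \left(-5\right) \left(-6 - 27\right) = 2 \left(-3\right)^{2} \left(-5\right) \left(-33\right) = 2 \cdot 9 \left(-5\right) \left(-33\right) = 18 \left(-5\right) \left(-33\right) = \left(-90\right) \left(-33\right) = 2970$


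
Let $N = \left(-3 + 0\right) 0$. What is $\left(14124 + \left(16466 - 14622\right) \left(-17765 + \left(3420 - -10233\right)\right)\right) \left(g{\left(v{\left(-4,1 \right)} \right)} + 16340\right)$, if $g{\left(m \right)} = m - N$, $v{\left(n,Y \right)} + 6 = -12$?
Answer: $-123531490088$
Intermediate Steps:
$N = 0$ ($N = \left(-3\right) 0 = 0$)
$v{\left(n,Y \right)} = -18$ ($v{\left(n,Y \right)} = -6 - 12 = -18$)
$g{\left(m \right)} = m$ ($g{\left(m \right)} = m - 0 = m + 0 = m$)
$\left(14124 + \left(16466 - 14622\right) \left(-17765 + \left(3420 - -10233\right)\right)\right) \left(g{\left(v{\left(-4,1 \right)} \right)} + 16340\right) = \left(14124 + \left(16466 - 14622\right) \left(-17765 + \left(3420 - -10233\right)\right)\right) \left(-18 + 16340\right) = \left(14124 + 1844 \left(-17765 + \left(3420 + 10233\right)\right)\right) 16322 = \left(14124 + 1844 \left(-17765 + 13653\right)\right) 16322 = \left(14124 + 1844 \left(-4112\right)\right) 16322 = \left(14124 - 7582528\right) 16322 = \left(-7568404\right) 16322 = -123531490088$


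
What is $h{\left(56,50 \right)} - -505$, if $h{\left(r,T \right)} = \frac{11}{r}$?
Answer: $\frac{28291}{56} \approx 505.2$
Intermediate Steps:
$h{\left(56,50 \right)} - -505 = \frac{11}{56} - -505 = 11 \cdot \frac{1}{56} + 505 = \frac{11}{56} + 505 = \frac{28291}{56}$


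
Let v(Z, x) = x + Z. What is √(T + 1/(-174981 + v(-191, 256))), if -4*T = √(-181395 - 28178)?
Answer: √(-43729 - 13385578087*I*√4277)/87458 ≈ 7.5647 - 7.5647*I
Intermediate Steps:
v(Z, x) = Z + x
T = -7*I*√4277/4 (T = -√(-181395 - 28178)/4 = -7*I*√4277/4 ≈ -114.45*I)
√(T + 1/(-174981 + v(-191, 256))) = √(-7*I*√4277/4 + 1/(-174981 + (-191 + 256))) = √(-7*I*√4277/4 + 1/(-174981 + 65)) = √(-7*I*√4277/4 + 1/(-174916)) = √(-7*I*√4277/4 - 1/174916) = √(-1/174916 - 7*I*√4277/4)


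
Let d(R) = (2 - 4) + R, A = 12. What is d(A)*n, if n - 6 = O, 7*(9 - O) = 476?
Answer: -530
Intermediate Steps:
O = -59 (O = 9 - ⅐*476 = 9 - 68 = -59)
d(R) = -2 + R
n = -53 (n = 6 - 59 = -53)
d(A)*n = (-2 + 12)*(-53) = 10*(-53) = -530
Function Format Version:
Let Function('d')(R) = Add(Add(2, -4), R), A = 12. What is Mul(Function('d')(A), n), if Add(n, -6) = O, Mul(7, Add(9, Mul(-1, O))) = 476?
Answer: -530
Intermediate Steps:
O = -59 (O = Add(9, Mul(Rational(-1, 7), 476)) = Add(9, -68) = -59)
Function('d')(R) = Add(-2, R)
n = -53 (n = Add(6, -59) = -53)
Mul(Function('d')(A), n) = Mul(Add(-2, 12), -53) = Mul(10, -53) = -530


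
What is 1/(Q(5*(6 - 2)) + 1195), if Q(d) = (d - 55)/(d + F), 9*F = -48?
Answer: 44/52475 ≈ 0.00083849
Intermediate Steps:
F = -16/3 (F = (1/9)*(-48) = -16/3 ≈ -5.3333)
Q(d) = (-55 + d)/(-16/3 + d) (Q(d) = (d - 55)/(d - 16/3) = (-55 + d)/(-16/3 + d))
1/(Q(5*(6 - 2)) + 1195) = 1/(3*(-55 + 5*(6 - 2))/(-16 + 3*(5*(6 - 2))) + 1195) = 1/(3*(-55 + 5*4)/(-16 + 3*(5*4)) + 1195) = 1/(3*(-55 + 20)/(-16 + 3*20) + 1195) = 1/(3*(-35)/(-16 + 60) + 1195) = 1/(3*(-35)/44 + 1195) = 1/(3*(1/44)*(-35) + 1195) = 1/(-105/44 + 1195) = 1/(52475/44) = 44/52475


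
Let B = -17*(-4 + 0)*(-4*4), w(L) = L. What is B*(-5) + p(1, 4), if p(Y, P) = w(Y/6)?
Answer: 32641/6 ≈ 5440.2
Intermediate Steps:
p(Y, P) = Y/6
B = -1088 (B = -(-68)*(-16) = -17*64 = -1088)
B*(-5) + p(1, 4) = -1088*(-5) + (⅙)*1 = 5440 + ⅙ = 32641/6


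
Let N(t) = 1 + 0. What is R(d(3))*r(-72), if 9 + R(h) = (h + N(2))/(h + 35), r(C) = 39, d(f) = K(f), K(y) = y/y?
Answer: -2093/6 ≈ -348.83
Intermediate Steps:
N(t) = 1
K(y) = 1
d(f) = 1
R(h) = -9 + (1 + h)/(35 + h) (R(h) = -9 + (h + 1)/(h + 35) = -9 + (1 + h)/(35 + h))
R(d(3))*r(-72) = (2*(-157 - 4*1)/(35 + 1))*39 = (2*(-157 - 4)/36)*39 = (2*(1/36)*(-161))*39 = -161/18*39 = -2093/6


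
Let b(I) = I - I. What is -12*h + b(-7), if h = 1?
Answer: -12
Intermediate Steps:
b(I) = 0
-12*h + b(-7) = -12*1 + 0 = -12 + 0 = -12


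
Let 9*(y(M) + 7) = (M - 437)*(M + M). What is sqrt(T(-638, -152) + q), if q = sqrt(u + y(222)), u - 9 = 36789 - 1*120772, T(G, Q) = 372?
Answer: sqrt(3348 + 3*I*sqrt(851289))/3 ≈ 20.672 + 7.4388*I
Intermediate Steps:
y(M) = -7 + 2*M*(-437 + M)/9 (y(M) = -7 + ((M - 437)*(M + M))/9 = -7 + ((-437 + M)*(2*M))/9 = -7 + (2*M*(-437 + M))/9 = -7 + 2*M*(-437 + M)/9)
u = -83974 (u = 9 + (36789 - 1*120772) = 9 + (36789 - 120772) = 9 - 83983 = -83974)
q = I*sqrt(851289)/3 (q = sqrt(-83974 + (-7 - 874/9*222 + (2/9)*222**2)) = sqrt(-83974 + (-7 - 64676/3 + (2/9)*49284)) = sqrt(-83974 + (-7 - 64676/3 + 10952)) = sqrt(-83974 - 31841/3) = sqrt(-283763/3) = I*sqrt(851289)/3 ≈ 307.55*I)
sqrt(T(-638, -152) + q) = sqrt(372 + I*sqrt(851289)/3)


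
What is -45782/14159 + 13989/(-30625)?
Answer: -1600144001/433619375 ≈ -3.6902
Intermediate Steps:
-45782/14159 + 13989/(-30625) = -45782*1/14159 + 13989*(-1/30625) = -45782/14159 - 13989/30625 = -1600144001/433619375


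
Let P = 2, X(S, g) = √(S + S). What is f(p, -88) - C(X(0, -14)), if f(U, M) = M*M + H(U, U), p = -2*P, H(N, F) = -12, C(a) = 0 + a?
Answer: 7732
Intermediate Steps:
X(S, g) = √2*√S (X(S, g) = √(2*S) = √2*√S)
C(a) = a
p = -4 (p = -2*2 = -4)
f(U, M) = -12 + M² (f(U, M) = M*M - 12 = M² - 12 = -12 + M²)
f(p, -88) - C(X(0, -14)) = (-12 + (-88)²) - √2*√0 = (-12 + 7744) - √2*0 = 7732 - 1*0 = 7732 + 0 = 7732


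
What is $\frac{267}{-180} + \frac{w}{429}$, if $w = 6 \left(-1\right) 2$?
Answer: $- \frac{12967}{8580} \approx -1.5113$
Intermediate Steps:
$w = -12$ ($w = \left(-6\right) 2 = -12$)
$\frac{267}{-180} + \frac{w}{429} = \frac{267}{-180} - \frac{12}{429} = 267 \left(- \frac{1}{180}\right) - \frac{4}{143} = - \frac{89}{60} - \frac{4}{143} = - \frac{12967}{8580}$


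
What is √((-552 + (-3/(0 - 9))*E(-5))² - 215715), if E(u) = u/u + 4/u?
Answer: √20005966/15 ≈ 298.19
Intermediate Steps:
E(u) = 1 + 4/u
√((-552 + (-3/(0 - 9))*E(-5))² - 215715) = √((-552 + (-3/(0 - 9))*((4 - 5)/(-5)))² - 215715) = √((-552 + (-3/(-9))*(-⅕*(-1)))² - 215715) = √((-552 - ⅑*(-3)*(⅕))² - 215715) = √((-552 + (⅓)*(⅕))² - 215715) = √((-552 + 1/15)² - 215715) = √((-8279/15)² - 215715) = √(68541841/225 - 215715) = √(20005966/225) = √20005966/15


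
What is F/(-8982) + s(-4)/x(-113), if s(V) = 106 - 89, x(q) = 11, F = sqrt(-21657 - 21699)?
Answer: 17/11 - I*sqrt(10839)/4491 ≈ 1.5455 - 0.023182*I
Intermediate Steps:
F = 2*I*sqrt(10839) (F = sqrt(-43356) = 2*I*sqrt(10839) ≈ 208.22*I)
s(V) = 17
F/(-8982) + s(-4)/x(-113) = (2*I*sqrt(10839))/(-8982) + 17/11 = (2*I*sqrt(10839))*(-1/8982) + 17*(1/11) = -I*sqrt(10839)/4491 + 17/11 = 17/11 - I*sqrt(10839)/4491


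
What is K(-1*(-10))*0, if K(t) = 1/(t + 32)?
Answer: 0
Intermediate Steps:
K(t) = 1/(32 + t)
K(-1*(-10))*0 = 0/(32 - 1*(-10)) = 0/(32 + 10) = 0/42 = (1/42)*0 = 0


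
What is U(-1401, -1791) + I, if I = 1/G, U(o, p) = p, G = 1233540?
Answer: -2209270139/1233540 ≈ -1791.0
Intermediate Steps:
I = 1/1233540 ≈ 8.1067e-7
U(-1401, -1791) + I = -1791 + 1/1233540 = -2209270139/1233540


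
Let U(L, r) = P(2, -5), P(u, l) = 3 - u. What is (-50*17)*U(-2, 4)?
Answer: -850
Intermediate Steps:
U(L, r) = 1 (U(L, r) = 3 - 1*2 = 3 - 2 = 1)
(-50*17)*U(-2, 4) = -50*17*1 = -850*1 = -850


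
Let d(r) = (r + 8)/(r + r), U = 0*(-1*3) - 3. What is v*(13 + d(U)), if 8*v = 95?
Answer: 6935/48 ≈ 144.48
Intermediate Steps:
U = -3 (U = 0*(-3) - 3 = 0 - 3 = -3)
d(r) = (8 + r)/(2*r) (d(r) = (8 + r)/((2*r)) = (8 + r)*(1/(2*r)) = (8 + r)/(2*r))
v = 95/8 (v = (⅛)*95 = 95/8 ≈ 11.875)
v*(13 + d(U)) = 95*(13 + (½)*(8 - 3)/(-3))/8 = 95*(13 + (½)*(-⅓)*5)/8 = 95*(13 - ⅚)/8 = (95/8)*(73/6) = 6935/48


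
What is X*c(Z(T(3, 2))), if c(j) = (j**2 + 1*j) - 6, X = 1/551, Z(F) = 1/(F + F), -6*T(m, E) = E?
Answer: -21/2204 ≈ -0.0095281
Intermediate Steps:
T(m, E) = -E/6
Z(F) = 1/(2*F)
X = 1/551 ≈ 0.0018149
c(j) = -6 + j + j**2 (c(j) = (j**2 + j) - 6 = (j + j**2) - 6 = -6 + j + j**2)
X*c(Z(T(3, 2))) = (-6 + 1/(2*((-1/6*2))) + (1/(2*((-1/6*2))))**2)/551 = (-6 + 1/(2*(-1/3)) + (1/(2*(-1/3)))**2)/551 = (-6 + (1/2)*(-3) + ((1/2)*(-3))**2)/551 = (-6 - 3/2 + (-3/2)**2)/551 = (-6 - 3/2 + 9/4)/551 = (1/551)*(-21/4) = -21/2204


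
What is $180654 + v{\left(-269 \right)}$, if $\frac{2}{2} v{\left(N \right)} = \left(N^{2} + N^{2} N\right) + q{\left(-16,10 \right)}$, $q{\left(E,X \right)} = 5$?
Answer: $-19212089$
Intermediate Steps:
$v{\left(N \right)} = 5 + N^{2} + N^{3}$ ($v{\left(N \right)} = \left(N^{2} + N^{2} N\right) + 5 = \left(N^{2} + N^{3}\right) + 5 = 5 + N^{2} + N^{3}$)
$180654 + v{\left(-269 \right)} = 180654 + \left(5 + \left(-269\right)^{2} + \left(-269\right)^{3}\right) = 180654 + \left(5 + 72361 - 19465109\right) = 180654 - 19392743 = -19212089$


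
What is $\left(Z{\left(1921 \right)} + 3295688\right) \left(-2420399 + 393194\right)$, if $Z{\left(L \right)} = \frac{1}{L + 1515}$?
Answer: $- \frac{22956036921876645}{3436} \approx -6.681 \cdot 10^{12}$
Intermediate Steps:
$Z{\left(L \right)} = \frac{1}{1515 + L}$
$\left(Z{\left(1921 \right)} + 3295688\right) \left(-2420399 + 393194\right) = \left(\frac{1}{1515 + 1921} + 3295688\right) \left(-2420399 + 393194\right) = \left(\frac{1}{3436} + 3295688\right) \left(-2027205\right) = \frac{11323983969}{3436} \left(-2027205\right) = - \frac{22956036921876645}{3436}$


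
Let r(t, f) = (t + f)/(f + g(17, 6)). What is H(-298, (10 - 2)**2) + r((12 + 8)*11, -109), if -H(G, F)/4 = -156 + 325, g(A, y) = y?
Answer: -69739/103 ≈ -677.08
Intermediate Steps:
r(t, f) = (f + t)/(6 + f) (r(t, f) = (t + f)/(f + 6) = (f + t)/(6 + f))
H(G, F) = -676 (H(G, F) = -4*(-156 + 325) = -4*169 = -676)
H(-298, (10 - 2)**2) + r((12 + 8)*11, -109) = -676 + (-109 + (12 + 8)*11)/(6 - 109) = -676 + (-109 + 20*11)/(-103) = -676 - (-109 + 220)/103 = -676 - 1/103*111 = -676 - 111/103 = -69739/103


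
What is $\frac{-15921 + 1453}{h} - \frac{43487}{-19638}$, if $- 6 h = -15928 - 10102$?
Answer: $- \frac{286384447}{255588570} \approx -1.1205$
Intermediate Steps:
$h = \frac{13015}{3}$ ($h = - \frac{-15928 - 10102}{6} = \left(- \frac{1}{6}\right) \left(-26030\right) = \frac{13015}{3} \approx 4338.3$)
$\frac{-15921 + 1453}{h} - \frac{43487}{-19638} = \frac{-15921 + 1453}{\frac{13015}{3}} - \frac{43487}{-19638} = \left(-14468\right) \frac{3}{13015} - - \frac{43487}{19638} = - \frac{43404}{13015} + \frac{43487}{19638} = - \frac{286384447}{255588570}$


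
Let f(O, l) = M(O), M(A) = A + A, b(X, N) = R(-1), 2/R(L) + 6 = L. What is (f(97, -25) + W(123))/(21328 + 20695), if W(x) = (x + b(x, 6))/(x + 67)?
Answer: 258879/55890590 ≈ 0.0046319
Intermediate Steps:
R(L) = 2/(-6 + L)
b(X, N) = -2/7 (b(X, N) = 2/(-6 - 1) = 2/(-7) = 2*(-⅐) = -2/7)
M(A) = 2*A
f(O, l) = 2*O
W(x) = (-2/7 + x)/(67 + x) (W(x) = (x - 2/7)/(x + 67) = (-2/7 + x)/(67 + x))
(f(97, -25) + W(123))/(21328 + 20695) = (2*97 + (-2/7 + 123)/(67 + 123))/(21328 + 20695) = (194 + (859/7)/190)/42023 = (194 + (1/190)*(859/7))*(1/42023) = (194 + 859/1330)*(1/42023) = (258879/1330)*(1/42023) = 258879/55890590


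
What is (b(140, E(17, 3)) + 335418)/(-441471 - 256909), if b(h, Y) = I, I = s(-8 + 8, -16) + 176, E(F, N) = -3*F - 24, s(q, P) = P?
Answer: -167789/349190 ≈ -0.48051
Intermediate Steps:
E(F, N) = -24 - 3*F
I = 160 (I = -16 + 176 = 160)
b(h, Y) = 160
(b(140, E(17, 3)) + 335418)/(-441471 - 256909) = (160 + 335418)/(-441471 - 256909) = 335578/(-698380) = 335578*(-1/698380) = -167789/349190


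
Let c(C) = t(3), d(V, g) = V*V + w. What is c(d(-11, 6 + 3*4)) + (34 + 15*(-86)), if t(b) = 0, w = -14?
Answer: -1256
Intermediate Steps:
d(V, g) = -14 + V² (d(V, g) = V*V - 14 = V² - 14 = -14 + V²)
c(C) = 0
c(d(-11, 6 + 3*4)) + (34 + 15*(-86)) = 0 + (34 + 15*(-86)) = 0 + (34 - 1290) = 0 - 1256 = -1256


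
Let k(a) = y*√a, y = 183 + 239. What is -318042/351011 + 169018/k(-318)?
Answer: -318042/351011 - 84509*I*√318/67098 ≈ -0.90607 - 22.46*I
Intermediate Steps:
y = 422
k(a) = 422*√a
-318042/351011 + 169018/k(-318) = -318042/351011 + 169018/((422*√(-318))) = -318042*1/351011 + 169018/((422*(I*√318))) = -318042/351011 + 169018/((422*I*√318)) = -318042/351011 + 169018*(-I*√318/134196) = -318042/351011 - 84509*I*√318/67098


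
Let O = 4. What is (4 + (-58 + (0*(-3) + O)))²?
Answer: 2500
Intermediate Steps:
(4 + (-58 + (0*(-3) + O)))² = (4 + (-58 + (0*(-3) + 4)))² = (4 + (-58 + (0 + 4)))² = (4 + (-58 + 4))² = (4 - 54)² = (-50)² = 2500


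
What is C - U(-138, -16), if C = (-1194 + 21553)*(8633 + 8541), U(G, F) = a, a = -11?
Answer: 349645477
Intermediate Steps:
U(G, F) = -11
C = 349645466 (C = 20359*17174 = 349645466)
C - U(-138, -16) = 349645466 - 1*(-11) = 349645466 + 11 = 349645477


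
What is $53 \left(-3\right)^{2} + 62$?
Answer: $539$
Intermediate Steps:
$53 \left(-3\right)^{2} + 62 = 53 \cdot 9 + 62 = 477 + 62 = 539$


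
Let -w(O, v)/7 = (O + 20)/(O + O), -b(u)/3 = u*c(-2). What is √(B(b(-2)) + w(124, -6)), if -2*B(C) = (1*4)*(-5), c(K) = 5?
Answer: 2*√1426/31 ≈ 2.4363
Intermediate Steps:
b(u) = -15*u (b(u) = -3*u*5 = -15*u)
B(C) = 10 (B(C) = -1*4*(-5)/2 = -2*(-5) = -½*(-20) = 10)
w(O, v) = -7*(20 + O)/(2*O) (w(O, v) = -7*(O + 20)/(O + O) = -7*(20 + O)/(2*O))
√(B(b(-2)) + w(124, -6)) = √(10 + (-7/2 - 70/124)) = √(10 + (-7/2 - 70*1/124)) = √(10 + (-7/2 - 35/62)) = √(10 - 126/31) = √(184/31) = 2*√1426/31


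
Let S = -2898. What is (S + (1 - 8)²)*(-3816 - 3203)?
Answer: 19997131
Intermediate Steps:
(S + (1 - 8)²)*(-3816 - 3203) = (-2898 + (1 - 8)²)*(-3816 - 3203) = (-2898 + (-7)²)*(-7019) = (-2898 + 49)*(-7019) = -2849*(-7019) = 19997131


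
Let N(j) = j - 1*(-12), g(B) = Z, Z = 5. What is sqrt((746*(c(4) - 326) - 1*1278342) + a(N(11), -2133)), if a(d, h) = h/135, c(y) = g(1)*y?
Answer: I*sqrt(37665845)/5 ≈ 1227.4*I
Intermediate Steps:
g(B) = 5
c(y) = 5*y
N(j) = 12 + j (N(j) = j + 12 = 12 + j)
a(d, h) = h/135 (a(d, h) = h*(1/135) = h/135)
sqrt((746*(c(4) - 326) - 1*1278342) + a(N(11), -2133)) = sqrt((746*(5*4 - 326) - 1*1278342) + (1/135)*(-2133)) = sqrt((746*(20 - 326) - 1278342) - 79/5) = sqrt((746*(-306) - 1278342) - 79/5) = sqrt((-228276 - 1278342) - 79/5) = sqrt(-1506618 - 79/5) = sqrt(-7533169/5) = I*sqrt(37665845)/5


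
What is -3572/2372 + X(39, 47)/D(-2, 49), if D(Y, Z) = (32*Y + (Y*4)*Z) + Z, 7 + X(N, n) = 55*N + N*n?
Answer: -247114/21941 ≈ -11.263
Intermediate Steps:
X(N, n) = -7 + 55*N + N*n (X(N, n) = -7 + (55*N + N*n) = -7 + 55*N + N*n)
D(Y, Z) = Z + 32*Y + 4*Y*Z (D(Y, Z) = (32*Y + (4*Y)*Z) + Z = (32*Y + 4*Y*Z) + Z = Z + 32*Y + 4*Y*Z)
-3572/2372 + X(39, 47)/D(-2, 49) = -3572/2372 + (-7 + 55*39 + 39*47)/(49 + 32*(-2) + 4*(-2)*49) = -3572*1/2372 + (-7 + 2145 + 1833)/(49 - 64 - 392) = -893/593 + 3971/(-407) = -893/593 + 3971*(-1/407) = -893/593 - 361/37 = -247114/21941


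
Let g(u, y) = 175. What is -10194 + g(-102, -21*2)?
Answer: -10019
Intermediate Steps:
-10194 + g(-102, -21*2) = -10194 + 175 = -10019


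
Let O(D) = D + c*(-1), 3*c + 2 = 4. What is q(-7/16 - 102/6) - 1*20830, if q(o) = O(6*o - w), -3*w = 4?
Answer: -502415/24 ≈ -20934.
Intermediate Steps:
c = 2/3 (c = -2/3 + (1/3)*4 = -2/3 + 4/3 = 2/3 ≈ 0.66667)
w = -4/3 (w = -1/3*4 = -4/3 ≈ -1.3333)
O(D) = -2/3 + D (O(D) = D + (2/3)*(-1) = D - 2/3 = -2/3 + D)
q(o) = 2/3 + 6*o (q(o) = -2/3 + (6*o - 1*(-4/3)) = -2/3 + (6*o + 4/3) = -2/3 + (4/3 + 6*o) = 2/3 + 6*o)
q(-7/16 - 102/6) - 1*20830 = (2/3 + 6*(-7/16 - 102/6)) - 1*20830 = (2/3 + 6*(-7*1/16 - 102*1/6)) - 20830 = (2/3 + 6*(-7/16 - 17)) - 20830 = (2/3 + 6*(-279/16)) - 20830 = (2/3 - 837/8) - 20830 = -2495/24 - 20830 = -502415/24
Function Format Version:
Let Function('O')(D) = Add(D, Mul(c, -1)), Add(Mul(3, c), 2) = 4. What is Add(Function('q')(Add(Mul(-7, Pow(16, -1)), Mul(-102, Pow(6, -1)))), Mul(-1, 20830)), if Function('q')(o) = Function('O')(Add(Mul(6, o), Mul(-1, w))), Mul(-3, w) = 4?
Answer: Rational(-502415, 24) ≈ -20934.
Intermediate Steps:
c = Rational(2, 3) (c = Add(Rational(-2, 3), Mul(Rational(1, 3), 4)) = Add(Rational(-2, 3), Rational(4, 3)) = Rational(2, 3) ≈ 0.66667)
w = Rational(-4, 3) (w = Mul(Rational(-1, 3), 4) = Rational(-4, 3) ≈ -1.3333)
Function('O')(D) = Add(Rational(-2, 3), D) (Function('O')(D) = Add(D, Mul(Rational(2, 3), -1)) = Add(D, Rational(-2, 3)) = Add(Rational(-2, 3), D))
Function('q')(o) = Add(Rational(2, 3), Mul(6, o)) (Function('q')(o) = Add(Rational(-2, 3), Add(Mul(6, o), Mul(-1, Rational(-4, 3)))) = Add(Rational(-2, 3), Add(Mul(6, o), Rational(4, 3))) = Add(Rational(-2, 3), Add(Rational(4, 3), Mul(6, o))) = Add(Rational(2, 3), Mul(6, o)))
Add(Function('q')(Add(Mul(-7, Pow(16, -1)), Mul(-102, Pow(6, -1)))), Mul(-1, 20830)) = Add(Add(Rational(2, 3), Mul(6, Add(Mul(-7, Pow(16, -1)), Mul(-102, Pow(6, -1))))), Mul(-1, 20830)) = Add(Add(Rational(2, 3), Mul(6, Add(Mul(-7, Rational(1, 16)), Mul(-102, Rational(1, 6))))), -20830) = Add(Add(Rational(2, 3), Mul(6, Add(Rational(-7, 16), -17))), -20830) = Add(Add(Rational(2, 3), Mul(6, Rational(-279, 16))), -20830) = Add(Add(Rational(2, 3), Rational(-837, 8)), -20830) = Add(Rational(-2495, 24), -20830) = Rational(-502415, 24)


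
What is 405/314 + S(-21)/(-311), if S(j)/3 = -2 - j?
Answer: 108057/97654 ≈ 1.1065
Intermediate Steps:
S(j) = -6 - 3*j (S(j) = 3*(-2 - j) = -6 - 3*j)
405/314 + S(-21)/(-311) = 405/314 + (-6 - 3*(-21))/(-311) = 405*(1/314) + (-6 + 63)*(-1/311) = 405/314 + 57*(-1/311) = 405/314 - 57/311 = 108057/97654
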